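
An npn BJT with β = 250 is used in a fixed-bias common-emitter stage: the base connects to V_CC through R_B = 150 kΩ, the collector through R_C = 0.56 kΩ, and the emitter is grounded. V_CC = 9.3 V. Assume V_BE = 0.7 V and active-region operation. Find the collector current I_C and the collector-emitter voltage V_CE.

I_C ≈ 14 mA, V_CE ≈ 1.3 V

Base loop: V_CC = I_B·R_B + V_BE, so I_B = (9.3 − 0.7)/150 kΩ = 0.0573 mA.
In the active region I_C = β·I_B = 250 × 0.0573 = 14.3 mA.
Collector loop: V_CE = V_CC − I_C·R_C = 9.3 − 14.3×0.56 = 1.27 V.
Since V_CE = 1.27 V > V_CE(sat) ≈ 0.2 V, the transistor is in the active region as assumed.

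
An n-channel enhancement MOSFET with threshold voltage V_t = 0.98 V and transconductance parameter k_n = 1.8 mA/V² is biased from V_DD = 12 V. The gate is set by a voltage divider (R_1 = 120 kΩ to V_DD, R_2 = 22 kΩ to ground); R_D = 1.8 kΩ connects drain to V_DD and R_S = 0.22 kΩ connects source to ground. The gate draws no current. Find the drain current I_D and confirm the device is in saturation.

I_D ≈ 0.52 mA

V_G = V_DD·R_2/(R_1+R_2) = 12×22/142 = 1.86 V.
Assume saturation: I_D = (k_n/2)(V_GS − V_t)² with V_GS = V_G − I_D·R_S = 1.86 − 0.22·I_D.
Substituting gives 0.0436·I_D² − 1.35·I_D + 0.696 = 0, with roots I_D = 0.525 or 30.4 mA.
The root I_D = 30.4 mA gives V_GS = -4.83 V ≤ V_t, so take I_D = 0.525 mA.
Then V_GS = 1.74 V and V_DS = V_DD − I_D(R_D+R_S) = 12 − 0.525×2.02 = 10.9 V.
Saturation requires V_DS ≥ V_GS − V_t = 0.764 V; 10.9 ≥ 0.764 ✓.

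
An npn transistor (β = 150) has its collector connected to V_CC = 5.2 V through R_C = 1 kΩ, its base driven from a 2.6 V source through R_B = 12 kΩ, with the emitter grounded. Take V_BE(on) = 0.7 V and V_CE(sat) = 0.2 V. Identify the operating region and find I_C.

Assume active: I_B = (2.6 − 0.7)/12 = 0.158 mA, giving I_C = β·I_B = 23.8 mA.
But then V_CE = 5.2 − 23.8×1 = -18.6 V < V_CE(sat) = 0.2 V — impossible in the active region.
So the transistor is saturated. With V_CE = 0.2 V, I_C = (V_CC − 0.2)/R_C = 5/1 = 5 mA.
Check: β·I_B = 23.8 mA > I_C = 5 mA, confirming saturation.

saturation; I_C ≈ 5 mA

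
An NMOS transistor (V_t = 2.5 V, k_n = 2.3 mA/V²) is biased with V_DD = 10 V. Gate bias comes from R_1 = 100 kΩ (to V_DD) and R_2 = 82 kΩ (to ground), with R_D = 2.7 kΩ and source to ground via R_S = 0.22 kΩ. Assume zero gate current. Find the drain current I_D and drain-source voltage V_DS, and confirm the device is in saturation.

V_G = V_DD·R_2/(R_1+R_2) = 10×82/182 = 4.51 V.
Assume saturation: I_D = (k_n/2)(V_GS − V_t)² with V_GS = V_G − I_D·R_S = 4.51 − 0.22·I_D.
Substituting gives 0.0557·I_D² − 2.01·I_D + 4.63 = 0, with roots I_D = 2.46 or 33.7 mA.
The root I_D = 33.7 mA gives V_GS = -2.92 V ≤ V_t, so take I_D = 2.46 mA.
Then V_GS = 3.96 V and V_DS = V_DD − I_D(R_D+R_S) = 10 − 2.46×2.92 = 2.81 V.
Saturation requires V_DS ≥ V_GS − V_t = 1.46 V; 2.81 ≥ 1.46 ✓.

I_D ≈ 2.5 mA, V_DS ≈ 2.8 V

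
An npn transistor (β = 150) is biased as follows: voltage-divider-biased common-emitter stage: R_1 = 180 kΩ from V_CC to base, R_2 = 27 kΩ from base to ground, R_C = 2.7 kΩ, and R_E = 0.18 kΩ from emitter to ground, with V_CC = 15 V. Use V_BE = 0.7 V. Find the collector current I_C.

Thevenize the base divider: V_Th = V_CC·R_2/(R_1+R_2) = 15×27/207 = 1.96 V, R_Th = R_1‖R_2 = 23.5 kΩ.
Base-emitter loop: V_Th = I_B·R_Th + V_BE + (β+1)I_B·R_E, so I_B = (1.96 − 0.7) / (23.5 + 151×0.18) = 0.0248 mA.
I_C = β·I_B = 150×0.0248 = 3.72 mA, and I_E = (β+1)I_B = 3.75 mA.
V_CE = V_CC − I_C·R_C − I_E·R_E = 15 − 3.72×2.7 − 3.75×0.18 = 4.28 V.
V_CE = 4.28 V > 0.2 V confirms active-region operation.

I_C ≈ 3.7 mA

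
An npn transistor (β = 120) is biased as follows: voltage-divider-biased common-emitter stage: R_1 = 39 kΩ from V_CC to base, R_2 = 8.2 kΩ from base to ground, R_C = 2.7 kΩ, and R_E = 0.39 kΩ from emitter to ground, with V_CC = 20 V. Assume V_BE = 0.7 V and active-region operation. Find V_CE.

V_CE ≈ 0.92 V

Thevenize the base divider: V_Th = V_CC·R_2/(R_1+R_2) = 20×8.2/47.2 = 3.47 V, R_Th = R_1‖R_2 = 6.78 kΩ.
Base-emitter loop: V_Th = I_B·R_Th + V_BE + (β+1)I_B·R_E, so I_B = (3.47 − 0.7) / (6.78 + 121×0.39) = 0.0514 mA.
I_C = β·I_B = 120×0.0514 = 6.17 mA, and I_E = (β+1)I_B = 6.22 mA.
V_CE = V_CC − I_C·R_C − I_E·R_E = 20 − 6.17×2.7 − 6.22×0.39 = 0.916 V.
V_CE = 0.916 V > 0.2 V confirms active-region operation.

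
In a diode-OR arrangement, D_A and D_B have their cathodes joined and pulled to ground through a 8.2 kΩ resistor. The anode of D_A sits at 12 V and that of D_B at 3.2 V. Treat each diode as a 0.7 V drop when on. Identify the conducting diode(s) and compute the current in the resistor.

Assume both conduct. Then node N would need to be at both 12−0.7 = 11.3 V and 3.2−0.7 = 2.5 V, which is impossible.
Assume only D_A conducts: V_N = 12 − 0.7 = 11.3 V, so I_R = 11.3/8.2 = 1.38 mA.
Check D_B: its anode-to-cathode voltage is 3.2 − 11.3 = -8.1 V < 0.7 V, so it is off. The assumption is consistent.

Only D_A conducts; I_R ≈ 1.4 mA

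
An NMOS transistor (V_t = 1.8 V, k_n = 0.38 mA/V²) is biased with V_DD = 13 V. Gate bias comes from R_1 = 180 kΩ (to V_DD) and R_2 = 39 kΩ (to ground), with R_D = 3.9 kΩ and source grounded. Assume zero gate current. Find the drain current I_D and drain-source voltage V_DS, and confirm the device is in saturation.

V_G = V_DD·R_2/(R_1+R_2) = 13×39/219 = 2.32 V. With the source grounded, V_GS = V_G = 2.32 V.
Assume saturation: I_D = (k_n/2)(V_GS − V_t)² = (0.38/2)×(2.32 − 1.8)² = 0.19×0.515² = 0.0504 mA.
V_DS = V_DD − I_D·R_D = 13 − 0.0504×3.9 = 12.8 V.
Saturation requires V_DS ≥ V_GS − V_t = 0.515 V; 12.8 ≥ 0.515 ✓.

I_D ≈ 0.05 mA, V_DS ≈ 13 V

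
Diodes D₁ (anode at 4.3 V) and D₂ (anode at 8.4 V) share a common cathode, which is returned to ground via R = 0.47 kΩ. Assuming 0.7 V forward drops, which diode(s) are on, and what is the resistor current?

Only D₂ conducts; I_R ≈ 16 mA

Assume both conduct. Then node N would need to be at both 4.3−0.7 = 3.6 V and 8.4−0.7 = 7.7 V, which is impossible.
Assume only D₂ conducts: V_N = 8.4 − 0.7 = 7.7 V, so I_R = 7.7/0.47 = 16.4 mA.
Check D₁: its anode-to-cathode voltage is 4.3 − 7.7 = -3.4 V < 0.7 V, so it is off. The assumption is consistent.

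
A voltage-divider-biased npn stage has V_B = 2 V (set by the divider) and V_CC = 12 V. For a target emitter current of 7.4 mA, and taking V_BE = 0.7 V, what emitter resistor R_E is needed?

V_E = V_B − V_BE = 2 − 0.7 = 1.3 V.
R_E = V_E / I_E = 1.3 / 7.4 = 0.176 kΩ.

R_E ≈ 0.18 kΩ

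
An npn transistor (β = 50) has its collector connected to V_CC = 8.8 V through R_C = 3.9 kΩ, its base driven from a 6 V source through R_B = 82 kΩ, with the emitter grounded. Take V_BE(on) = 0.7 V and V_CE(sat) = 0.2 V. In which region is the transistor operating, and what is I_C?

Assume active: I_B = (6 − 0.7)/82 = 0.0646 mA, giving I_C = β·I_B = 3.23 mA.
But then V_CE = 8.8 − 3.23×3.9 = -3.8 V < V_CE(sat) = 0.2 V — impossible in the active region.
So the transistor is saturated. With V_CE = 0.2 V, I_C = (V_CC − 0.2)/R_C = 8.6/3.9 = 2.21 mA.
Check: β·I_B = 3.23 mA > I_C = 2.21 mA, confirming saturation.

saturation; I_C ≈ 2.2 mA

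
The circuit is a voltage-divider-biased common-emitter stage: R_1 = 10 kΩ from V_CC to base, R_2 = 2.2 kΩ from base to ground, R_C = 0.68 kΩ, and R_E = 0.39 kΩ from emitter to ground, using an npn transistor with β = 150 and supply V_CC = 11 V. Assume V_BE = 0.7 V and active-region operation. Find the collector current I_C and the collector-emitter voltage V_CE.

I_C ≈ 3.2 mA, V_CE ≈ 7.6 V

Thevenize the base divider: V_Th = V_CC·R_2/(R_1+R_2) = 11×2.2/12.2 = 1.98 V, R_Th = R_1‖R_2 = 1.8 kΩ.
Base-emitter loop: V_Th = I_B·R_Th + V_BE + (β+1)I_B·R_E, so I_B = (1.98 − 0.7) / (1.8 + 151×0.39) = 0.0211 mA.
I_C = β·I_B = 150×0.0211 = 3.17 mA, and I_E = (β+1)I_B = 3.19 mA.
V_CE = V_CC − I_C·R_C − I_E·R_E = 11 − 3.17×0.68 − 3.19×0.39 = 7.6 V.
V_CE = 7.6 V > 0.2 V confirms active-region operation.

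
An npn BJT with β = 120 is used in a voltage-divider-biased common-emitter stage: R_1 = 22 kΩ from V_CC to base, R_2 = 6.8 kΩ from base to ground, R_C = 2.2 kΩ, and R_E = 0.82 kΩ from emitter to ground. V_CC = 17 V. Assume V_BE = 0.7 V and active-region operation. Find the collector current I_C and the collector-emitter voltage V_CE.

Thevenize the base divider: V_Th = V_CC·R_2/(R_1+R_2) = 17×6.8/28.8 = 4.01 V, R_Th = R_1‖R_2 = 5.19 kΩ.
Base-emitter loop: V_Th = I_B·R_Th + V_BE + (β+1)I_B·R_E, so I_B = (4.01 − 0.7) / (5.19 + 121×0.82) = 0.0317 mA.
I_C = β·I_B = 120×0.0317 = 3.81 mA, and I_E = (β+1)I_B = 3.84 mA.
V_CE = V_CC − I_C·R_C − I_E·R_E = 17 − 3.81×2.2 − 3.84×0.82 = 5.47 V.
V_CE = 5.47 V > 0.2 V confirms active-region operation.

I_C ≈ 3.8 mA, V_CE ≈ 5.5 V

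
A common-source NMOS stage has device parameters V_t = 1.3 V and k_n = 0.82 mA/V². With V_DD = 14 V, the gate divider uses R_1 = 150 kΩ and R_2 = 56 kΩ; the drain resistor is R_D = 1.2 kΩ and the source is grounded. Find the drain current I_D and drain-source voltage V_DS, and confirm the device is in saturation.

I_D ≈ 2.6 mA, V_DS ≈ 11 V

V_G = V_DD·R_2/(R_1+R_2) = 14×56/206 = 3.81 V. With the source grounded, V_GS = V_G = 3.81 V.
Assume saturation: I_D = (k_n/2)(V_GS − V_t)² = (0.82/2)×(3.81 − 1.3)² = 0.41×2.51² = 2.57 mA.
V_DS = V_DD − I_D·R_D = 14 − 2.57×1.2 = 10.9 V.
Saturation requires V_DS ≥ V_GS − V_t = 2.51 V; 10.9 ≥ 2.51 ✓.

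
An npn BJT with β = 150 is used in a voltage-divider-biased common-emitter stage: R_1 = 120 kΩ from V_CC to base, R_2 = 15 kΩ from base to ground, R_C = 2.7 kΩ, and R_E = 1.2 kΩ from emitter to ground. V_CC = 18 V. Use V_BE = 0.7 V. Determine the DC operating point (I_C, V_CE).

I_C ≈ 1 mA, V_CE ≈ 14 V

Thevenize the base divider: V_Th = V_CC·R_2/(R_1+R_2) = 18×15/135 = 2 V, R_Th = R_1‖R_2 = 13.3 kΩ.
Base-emitter loop: V_Th = I_B·R_Th + V_BE + (β+1)I_B·R_E, so I_B = (2 − 0.7) / (13.3 + 151×1.2) = 0.00668 mA.
I_C = β·I_B = 150×0.00668 = 1 mA, and I_E = (β+1)I_B = 1.01 mA.
V_CE = V_CC − I_C·R_C − I_E·R_E = 18 − 1×2.7 − 1.01×1.2 = 14.1 V.
V_CE = 14.1 V > 0.2 V confirms active-region operation.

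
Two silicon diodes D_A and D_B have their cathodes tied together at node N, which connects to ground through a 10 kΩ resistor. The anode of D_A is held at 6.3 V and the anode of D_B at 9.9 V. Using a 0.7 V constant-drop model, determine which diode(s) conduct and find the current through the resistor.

Assume both conduct. Then node N would need to be at both 6.3−0.7 = 5.6 V and 9.9−0.7 = 9.2 V, which is impossible.
Assume only D_B conducts: V_N = 9.9 − 0.7 = 9.2 V, so I_R = 9.2/10 = 0.92 mA.
Check D_A: its anode-to-cathode voltage is 6.3 − 9.2 = -2.9 V < 0.7 V, so it is off. The assumption is consistent.

Only D_B conducts; I_R ≈ 0.92 mA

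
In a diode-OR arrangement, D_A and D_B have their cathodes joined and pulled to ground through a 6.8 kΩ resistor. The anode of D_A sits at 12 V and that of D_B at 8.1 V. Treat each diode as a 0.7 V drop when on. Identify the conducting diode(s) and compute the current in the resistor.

Only D_A conducts; I_R ≈ 1.7 mA

Assume both conduct. Then node N would need to be at both 12−0.7 = 11.3 V and 8.1−0.7 = 7.4 V, which is impossible.
Assume only D_A conducts: V_N = 12 − 0.7 = 11.3 V, so I_R = 11.3/6.8 = 1.66 mA.
Check D_B: its anode-to-cathode voltage is 8.1 − 11.3 = -3.2 V < 0.7 V, so it is off. The assumption is consistent.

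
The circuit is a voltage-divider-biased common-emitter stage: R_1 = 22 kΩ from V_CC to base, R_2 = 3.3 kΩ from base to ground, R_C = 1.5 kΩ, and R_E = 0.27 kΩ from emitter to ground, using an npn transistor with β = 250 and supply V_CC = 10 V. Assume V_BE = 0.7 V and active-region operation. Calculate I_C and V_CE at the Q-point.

Thevenize the base divider: V_Th = V_CC·R_2/(R_1+R_2) = 10×3.3/25.3 = 1.3 V, R_Th = R_1‖R_2 = 2.87 kΩ.
Base-emitter loop: V_Th = I_B·R_Th + V_BE + (β+1)I_B·R_E, so I_B = (1.3 − 0.7) / (2.87 + 251×0.27) = 0.00856 mA.
I_C = β·I_B = 250×0.00856 = 2.14 mA, and I_E = (β+1)I_B = 2.15 mA.
V_CE = V_CC − I_C·R_C − I_E·R_E = 10 − 2.14×1.5 − 2.15×0.27 = 6.21 V.
V_CE = 6.21 V > 0.2 V confirms active-region operation.

I_C ≈ 2.1 mA, V_CE ≈ 6.2 V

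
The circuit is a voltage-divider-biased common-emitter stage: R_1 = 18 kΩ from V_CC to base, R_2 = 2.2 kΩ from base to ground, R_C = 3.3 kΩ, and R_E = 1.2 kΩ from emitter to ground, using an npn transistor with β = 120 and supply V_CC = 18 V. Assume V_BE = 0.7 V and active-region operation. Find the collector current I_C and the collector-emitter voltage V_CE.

I_C ≈ 1 mA, V_CE ≈ 13 V

Thevenize the base divider: V_Th = V_CC·R_2/(R_1+R_2) = 18×2.2/20.2 = 1.96 V, R_Th = R_1‖R_2 = 1.96 kΩ.
Base-emitter loop: V_Th = I_B·R_Th + V_BE + (β+1)I_B·R_E, so I_B = (1.96 − 0.7) / (1.96 + 121×1.2) = 0.00856 mA.
I_C = β·I_B = 120×0.00856 = 1.03 mA, and I_E = (β+1)I_B = 1.04 mA.
V_CE = V_CC − I_C·R_C − I_E·R_E = 18 − 1.03×3.3 − 1.04×1.2 = 13.4 V.
V_CE = 13.4 V > 0.2 V confirms active-region operation.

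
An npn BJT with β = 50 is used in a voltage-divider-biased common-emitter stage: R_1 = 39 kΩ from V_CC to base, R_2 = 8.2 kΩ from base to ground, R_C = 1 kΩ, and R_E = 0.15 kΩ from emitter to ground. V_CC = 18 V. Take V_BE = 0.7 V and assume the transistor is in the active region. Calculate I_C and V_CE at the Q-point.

Thevenize the base divider: V_Th = V_CC·R_2/(R_1+R_2) = 18×8.2/47.2 = 3.13 V, R_Th = R_1‖R_2 = 6.78 kΩ.
Base-emitter loop: V_Th = I_B·R_Th + V_BE + (β+1)I_B·R_E, so I_B = (3.13 − 0.7) / (6.78 + 51×0.15) = 0.168 mA.
I_C = β·I_B = 50×0.168 = 8.41 mA, and I_E = (β+1)I_B = 8.58 mA.
V_CE = V_CC − I_C·R_C − I_E·R_E = 18 − 8.41×1 − 8.58×0.15 = 8.3 V.
V_CE = 8.3 V > 0.2 V confirms active-region operation.

I_C ≈ 8.4 mA, V_CE ≈ 8.3 V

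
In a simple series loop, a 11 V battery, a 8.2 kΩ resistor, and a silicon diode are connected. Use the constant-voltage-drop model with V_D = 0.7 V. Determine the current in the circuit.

KVL around the loop: 11 = V_D + I·R = 0.7 + I × 8.2 kΩ.
So I = (11 − 0.7) / 8.2 kΩ = 10.3 / 8.2 = 1.26 mA.

I ≈ 1.3 mA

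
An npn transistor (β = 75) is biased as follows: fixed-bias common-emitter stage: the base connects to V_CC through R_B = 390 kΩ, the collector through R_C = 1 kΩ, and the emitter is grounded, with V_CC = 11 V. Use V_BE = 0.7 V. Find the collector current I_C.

Base loop: V_CC = I_B·R_B + V_BE, so I_B = (11 − 0.7)/390 kΩ = 0.0264 mA.
In the active region I_C = β·I_B = 75 × 0.0264 = 1.98 mA.
Collector loop: V_CE = V_CC − I_C·R_C = 11 − 1.98×1 = 9.02 V.
Since V_CE = 9.02 V > V_CE(sat) ≈ 0.2 V, the transistor is in the active region as assumed.

I_C ≈ 2 mA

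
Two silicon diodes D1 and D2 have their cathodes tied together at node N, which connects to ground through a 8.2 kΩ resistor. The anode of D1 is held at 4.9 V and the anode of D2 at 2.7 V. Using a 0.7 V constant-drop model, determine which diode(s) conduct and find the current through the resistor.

Assume both conduct. Then node N would need to be at both 4.9−0.7 = 4.2 V and 2.7−0.7 = 2 V, which is impossible.
Assume only D1 conducts: V_N = 4.9 − 0.7 = 4.2 V, so I_R = 4.2/8.2 = 0.512 mA.
Check D2: its anode-to-cathode voltage is 2.7 − 4.2 = -1.5 V < 0.7 V, so it is off. The assumption is consistent.

Only D1 conducts; I_R ≈ 0.51 mA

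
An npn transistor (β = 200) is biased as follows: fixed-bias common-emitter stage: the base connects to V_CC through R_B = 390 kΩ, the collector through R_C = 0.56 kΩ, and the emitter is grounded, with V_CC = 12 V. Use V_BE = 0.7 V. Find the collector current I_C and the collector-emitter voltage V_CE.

I_C ≈ 5.8 mA, V_CE ≈ 8.8 V

Base loop: V_CC = I_B·R_B + V_BE, so I_B = (12 − 0.7)/390 kΩ = 0.029 mA.
In the active region I_C = β·I_B = 200 × 0.029 = 5.79 mA.
Collector loop: V_CE = V_CC − I_C·R_C = 12 − 5.79×0.56 = 8.75 V.
Since V_CE = 8.75 V > V_CE(sat) ≈ 0.2 V, the transistor is in the active region as assumed.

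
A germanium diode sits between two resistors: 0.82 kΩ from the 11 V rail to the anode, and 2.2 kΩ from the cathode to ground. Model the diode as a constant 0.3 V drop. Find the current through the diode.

The two resistors are in series with the diode, so KVL gives 11 = I·0.82 + 0.3 + I·2.2.
I = (11 − 0.3) / (0.82 + 2.2) kΩ = 10.7 / 3.02 = 3.54 mA.

I ≈ 3.5 mA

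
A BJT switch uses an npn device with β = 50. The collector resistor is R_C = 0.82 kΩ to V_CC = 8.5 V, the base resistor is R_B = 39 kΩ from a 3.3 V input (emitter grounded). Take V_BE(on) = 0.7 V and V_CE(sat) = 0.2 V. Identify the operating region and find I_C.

active; I_C ≈ 3.3 mA

Assume active. Base-emitter loop: I_B = (V_BB − V_BE)/R_B = (3.3 − 0.7)/39 = 0.0667 mA.
I_C = β·I_B = 50×0.0667 = 3.33 mA.
V_CE = V_CC − I_C·R_C = 8.5 − 3.33×0.82 = 5.77 V > V_CE(sat), so the active-region assumption holds.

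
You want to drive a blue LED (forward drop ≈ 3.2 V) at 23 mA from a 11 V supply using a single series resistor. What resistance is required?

R ≈ 0.34 kΩ

The resistor drops V_S − V_D = 11 − 3.2 = 7.8 V at 23 mA.
R = 7.8 V / 23 mA = 0.339 kΩ.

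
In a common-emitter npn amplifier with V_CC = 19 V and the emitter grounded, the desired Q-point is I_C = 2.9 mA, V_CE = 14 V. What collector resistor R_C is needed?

R_C ≈ 1.7 kΩ

Collector loop: V_CC = I_C·R_C + V_CE.
R_C = (V_CC − V_CE)/I_C = (19 − 14)/2.9 = 1.72 kΩ.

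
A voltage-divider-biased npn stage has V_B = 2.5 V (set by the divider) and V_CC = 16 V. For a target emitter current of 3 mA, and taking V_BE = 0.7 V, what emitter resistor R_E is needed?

R_E ≈ 0.6 kΩ

V_E = V_B − V_BE = 2.5 − 0.7 = 1.8 V.
R_E = V_E / I_E = 1.8 / 3 = 0.6 kΩ.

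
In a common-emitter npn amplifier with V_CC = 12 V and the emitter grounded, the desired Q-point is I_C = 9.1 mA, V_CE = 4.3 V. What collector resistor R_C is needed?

R_C ≈ 0.85 kΩ

Collector loop: V_CC = I_C·R_C + V_CE.
R_C = (V_CC − V_CE)/I_C = (12 − 4.3)/9.1 = 0.846 kΩ.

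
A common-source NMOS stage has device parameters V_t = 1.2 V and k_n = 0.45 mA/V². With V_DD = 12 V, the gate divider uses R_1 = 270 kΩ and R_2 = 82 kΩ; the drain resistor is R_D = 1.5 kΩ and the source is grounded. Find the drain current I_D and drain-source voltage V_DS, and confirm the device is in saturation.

V_G = V_DD·R_2/(R_1+R_2) = 12×82/352 = 2.8 V. With the source grounded, V_GS = V_G = 2.8 V.
Assume saturation: I_D = (k_n/2)(V_GS − V_t)² = (0.45/2)×(2.8 − 1.2)² = 0.225×1.6² = 0.573 mA.
V_DS = V_DD − I_D·R_D = 12 − 0.573×1.5 = 11.1 V.
Saturation requires V_DS ≥ V_GS − V_t = 1.6 V; 11.1 ≥ 1.6 ✓.

I_D ≈ 0.57 mA, V_DS ≈ 11 V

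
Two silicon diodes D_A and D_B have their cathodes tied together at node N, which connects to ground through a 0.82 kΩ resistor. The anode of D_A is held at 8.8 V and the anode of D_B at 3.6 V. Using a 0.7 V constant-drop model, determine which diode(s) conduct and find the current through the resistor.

Only D_A conducts; I_R ≈ 9.9 mA

Assume both conduct. Then node N would need to be at both 8.8−0.7 = 8.1 V and 3.6−0.7 = 2.9 V, which is impossible.
Assume only D_A conducts: V_N = 8.8 − 0.7 = 8.1 V, so I_R = 8.1/0.82 = 9.88 mA.
Check D_B: its anode-to-cathode voltage is 3.6 − 8.1 = -4.5 V < 0.7 V, so it is off. The assumption is consistent.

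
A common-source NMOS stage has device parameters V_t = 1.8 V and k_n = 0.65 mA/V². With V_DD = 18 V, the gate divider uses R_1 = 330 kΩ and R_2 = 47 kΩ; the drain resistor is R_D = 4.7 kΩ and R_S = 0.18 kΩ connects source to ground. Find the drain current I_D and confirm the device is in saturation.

I_D ≈ 0.061 mA

V_G = V_DD·R_2/(R_1+R_2) = 18×47/377 = 2.24 V.
Assume saturation: I_D = (k_n/2)(V_GS − V_t)² with V_GS = V_G − I_D·R_S = 2.24 − 0.18·I_D.
Substituting gives 0.0105·I_D² − 1.05·I_D + 0.0641 = 0, with roots I_D = 0.061 or 99.8 mA.
The root I_D = 99.8 mA gives V_GS = -15.7 V ≤ V_t, so take I_D = 0.061 mA.
Then V_GS = 2.23 V and V_DS = V_DD − I_D(R_D+R_S) = 18 − 0.061×4.88 = 17.7 V.
Saturation requires V_DS ≥ V_GS − V_t = 0.433 V; 17.7 ≥ 0.433 ✓.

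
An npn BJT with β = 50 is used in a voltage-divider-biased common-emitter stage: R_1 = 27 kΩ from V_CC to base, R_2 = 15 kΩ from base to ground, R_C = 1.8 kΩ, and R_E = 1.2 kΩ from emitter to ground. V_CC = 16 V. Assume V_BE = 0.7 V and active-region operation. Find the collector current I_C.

I_C ≈ 3.5 mA

Thevenize the base divider: V_Th = V_CC·R_2/(R_1+R_2) = 16×15/42 = 5.71 V, R_Th = R_1‖R_2 = 9.64 kΩ.
Base-emitter loop: V_Th = I_B·R_Th + V_BE + (β+1)I_B·R_E, so I_B = (5.71 − 0.7) / (9.64 + 51×1.2) = 0.0708 mA.
I_C = β·I_B = 50×0.0708 = 3.54 mA, and I_E = (β+1)I_B = 3.61 mA.
V_CE = V_CC − I_C·R_C − I_E·R_E = 16 − 3.54×1.8 − 3.61×1.2 = 5.3 V.
V_CE = 5.3 V > 0.2 V confirms active-region operation.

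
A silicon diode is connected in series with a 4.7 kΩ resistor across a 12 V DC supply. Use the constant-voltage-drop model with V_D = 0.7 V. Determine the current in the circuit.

KVL around the loop: 12 = V_D + I·R = 0.7 + I × 4.7 kΩ.
So I = (12 − 0.7) / 4.7 kΩ = 11.3 / 4.7 = 2.4 mA.

I ≈ 2.4 mA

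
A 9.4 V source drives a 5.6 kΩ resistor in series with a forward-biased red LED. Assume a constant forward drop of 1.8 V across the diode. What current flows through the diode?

I ≈ 1.4 mA

KVL around the loop: 9.4 = V_D + I·R = 1.8 + I × 5.6 kΩ.
So I = (9.4 − 1.8) / 5.6 kΩ = 7.6 / 5.6 = 1.36 mA.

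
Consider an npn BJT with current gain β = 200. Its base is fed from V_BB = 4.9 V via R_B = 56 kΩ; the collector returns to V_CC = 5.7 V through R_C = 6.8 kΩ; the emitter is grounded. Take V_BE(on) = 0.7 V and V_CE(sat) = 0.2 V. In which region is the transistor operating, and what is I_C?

saturation; I_C ≈ 0.81 mA

Assume active: I_B = (4.9 − 0.7)/56 = 0.075 mA, giving I_C = β·I_B = 15 mA.
But then V_CE = 5.7 − 15×6.8 = -96.3 V < V_CE(sat) = 0.2 V — impossible in the active region.
So the transistor is saturated. With V_CE = 0.2 V, I_C = (V_CC − 0.2)/R_C = 5.5/6.8 = 0.809 mA.
Check: β·I_B = 15 mA > I_C = 0.809 mA, confirming saturation.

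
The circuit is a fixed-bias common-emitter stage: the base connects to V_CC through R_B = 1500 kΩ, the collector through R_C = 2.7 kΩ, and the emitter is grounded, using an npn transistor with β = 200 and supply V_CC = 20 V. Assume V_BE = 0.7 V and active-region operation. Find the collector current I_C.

I_C ≈ 2.6 mA

Base loop: V_CC = I_B·R_B + V_BE, so I_B = (20 − 0.7)/1500 kΩ = 0.0129 mA.
In the active region I_C = β·I_B = 200 × 0.0129 = 2.57 mA.
Collector loop: V_CE = V_CC − I_C·R_C = 20 − 2.57×2.7 = 13.1 V.
Since V_CE = 13.1 V > V_CE(sat) ≈ 0.2 V, the transistor is in the active region as assumed.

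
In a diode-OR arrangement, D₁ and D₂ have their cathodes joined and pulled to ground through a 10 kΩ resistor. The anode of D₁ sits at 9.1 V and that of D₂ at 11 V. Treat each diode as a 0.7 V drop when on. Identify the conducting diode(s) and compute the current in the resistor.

Assume both conduct. Then node N would need to be at both 9.1−0.7 = 8.4 V and 11−0.7 = 10.3 V, which is impossible.
Assume only D₂ conducts: V_N = 11 − 0.7 = 10.3 V, so I_R = 10.3/10 = 1.03 mA.
Check D₁: its anode-to-cathode voltage is 9.1 − 10.3 = -1.2 V < 0.7 V, so it is off. The assumption is consistent.

Only D₂ conducts; I_R ≈ 1 mA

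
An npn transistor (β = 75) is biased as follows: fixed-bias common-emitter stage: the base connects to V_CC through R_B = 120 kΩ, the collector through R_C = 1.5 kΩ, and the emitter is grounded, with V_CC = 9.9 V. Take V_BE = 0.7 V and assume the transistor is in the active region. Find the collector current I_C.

I_C ≈ 5.8 mA

Base loop: V_CC = I_B·R_B + V_BE, so I_B = (9.9 − 0.7)/120 kΩ = 0.0767 mA.
In the active region I_C = β·I_B = 75 × 0.0767 = 5.75 mA.
Collector loop: V_CE = V_CC − I_C·R_C = 9.9 − 5.75×1.5 = 1.27 V.
Since V_CE = 1.27 V > V_CE(sat) ≈ 0.2 V, the transistor is in the active region as assumed.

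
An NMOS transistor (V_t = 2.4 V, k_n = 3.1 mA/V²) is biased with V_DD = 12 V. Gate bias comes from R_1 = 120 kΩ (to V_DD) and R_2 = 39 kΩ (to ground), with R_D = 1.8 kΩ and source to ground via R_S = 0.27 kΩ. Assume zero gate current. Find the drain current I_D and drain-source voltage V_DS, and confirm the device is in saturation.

I_D ≈ 0.32 mA, V_DS ≈ 11 V

V_G = V_DD·R_2/(R_1+R_2) = 12×39/159 = 2.94 V.
Assume saturation: I_D = (k_n/2)(V_GS − V_t)² with V_GS = V_G − I_D·R_S = 2.94 − 0.27·I_D.
Substituting gives 0.113·I_D² − 1.45·I_D + 0.458 = 0, with roots I_D = 0.323 or 12.6 mA.
The root I_D = 12.6 mA gives V_GS = -0.446 V ≤ V_t, so take I_D = 0.323 mA.
Then V_GS = 2.86 V and V_DS = V_DD − I_D(R_D+R_S) = 12 − 0.323×2.07 = 11.3 V.
Saturation requires V_DS ≥ V_GS − V_t = 0.456 V; 11.3 ≥ 0.456 ✓.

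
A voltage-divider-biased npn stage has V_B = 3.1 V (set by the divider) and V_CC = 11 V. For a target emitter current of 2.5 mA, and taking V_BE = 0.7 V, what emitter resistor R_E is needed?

V_E = V_B − V_BE = 3.1 − 0.7 = 2.4 V.
R_E = V_E / I_E = 2.4 / 2.5 = 0.96 kΩ.

R_E ≈ 0.96 kΩ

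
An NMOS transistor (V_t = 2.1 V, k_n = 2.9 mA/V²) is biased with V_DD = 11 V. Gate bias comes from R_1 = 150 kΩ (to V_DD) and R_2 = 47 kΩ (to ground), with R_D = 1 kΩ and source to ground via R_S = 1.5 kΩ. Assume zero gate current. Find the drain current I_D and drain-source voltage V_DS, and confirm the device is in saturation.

V_G = V_DD·R_2/(R_1+R_2) = 11×47/197 = 2.62 V.
Assume saturation: I_D = (k_n/2)(V_GS − V_t)² with V_GS = V_G − I_D·R_S = 2.62 − 1.5·I_D.
Substituting gives 3.26·I_D² − 3.28·I_D + 0.399 = 0, with roots I_D = 0.141 or 0.864 mA.
The root I_D = 0.864 mA gives V_GS = 1.33 V ≤ V_t, so take I_D = 0.141 mA.
Then V_GS = 2.41 V and V_DS = V_DD − I_D(R_D+R_S) = 11 − 0.141×2.5 = 10.6 V.
Saturation requires V_DS ≥ V_GS − V_t = 0.312 V; 10.6 ≥ 0.312 ✓.

I_D ≈ 0.14 mA, V_DS ≈ 11 V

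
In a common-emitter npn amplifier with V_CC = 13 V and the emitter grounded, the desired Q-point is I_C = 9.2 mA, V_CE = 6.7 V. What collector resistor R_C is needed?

R_C ≈ 0.68 kΩ

Collector loop: V_CC = I_C·R_C + V_CE.
R_C = (V_CC − V_CE)/I_C = (13 − 6.7)/9.2 = 0.685 kΩ.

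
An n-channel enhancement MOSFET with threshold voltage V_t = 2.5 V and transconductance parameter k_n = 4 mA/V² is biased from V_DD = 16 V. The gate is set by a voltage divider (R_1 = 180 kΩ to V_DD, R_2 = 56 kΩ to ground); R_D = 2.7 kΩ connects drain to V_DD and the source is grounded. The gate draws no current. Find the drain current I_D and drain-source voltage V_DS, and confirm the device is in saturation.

I_D ≈ 3.4 mA, V_DS ≈ 6.9 V

V_G = V_DD·R_2/(R_1+R_2) = 16×56/236 = 3.8 V. With the source grounded, V_GS = V_G = 3.8 V.
Assume saturation: I_D = (k_n/2)(V_GS − V_t)² = (4/2)×(3.8 − 2.5)² = 2×1.3² = 3.36 mA.
V_DS = V_DD − I_D·R_D = 16 − 3.36×2.7 = 6.92 V.
Saturation requires V_DS ≥ V_GS − V_t = 1.3 V; 6.92 ≥ 1.3 ✓.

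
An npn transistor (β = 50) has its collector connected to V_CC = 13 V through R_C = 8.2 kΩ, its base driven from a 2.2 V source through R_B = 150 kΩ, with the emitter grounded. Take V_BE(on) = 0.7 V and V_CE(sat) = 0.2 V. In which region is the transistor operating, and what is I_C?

Assume active. Base-emitter loop: I_B = (V_BB − V_BE)/R_B = (2.2 − 0.7)/150 = 0.01 mA.
I_C = β·I_B = 50×0.01 = 0.5 mA.
V_CE = V_CC − I_C·R_C = 13 − 0.5×8.2 = 8.9 V > V_CE(sat), so the active-region assumption holds.

active; I_C ≈ 0.5 mA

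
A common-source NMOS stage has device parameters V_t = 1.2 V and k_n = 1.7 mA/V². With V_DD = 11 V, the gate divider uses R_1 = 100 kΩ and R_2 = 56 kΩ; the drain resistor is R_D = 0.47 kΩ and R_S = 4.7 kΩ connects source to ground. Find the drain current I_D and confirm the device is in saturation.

I_D ≈ 0.43 mA

V_G = V_DD·R_2/(R_1+R_2) = 11×56/156 = 3.95 V.
Assume saturation: I_D = (k_n/2)(V_GS − V_t)² with V_GS = V_G − I_D·R_S = 3.95 − 4.7·I_D.
Substituting gives 18.8·I_D² − 23·I_D + 6.42 = 0, with roots I_D = 0.433 or 0.79 mA.
The root I_D = 0.79 mA gives V_GS = 0.236 V ≤ V_t, so take I_D = 0.433 mA.
Then V_GS = 1.91 V and V_DS = V_DD − I_D(R_D+R_S) = 11 − 0.433×5.17 = 8.76 V.
Saturation requires V_DS ≥ V_GS − V_t = 0.714 V; 8.76 ≥ 0.714 ✓.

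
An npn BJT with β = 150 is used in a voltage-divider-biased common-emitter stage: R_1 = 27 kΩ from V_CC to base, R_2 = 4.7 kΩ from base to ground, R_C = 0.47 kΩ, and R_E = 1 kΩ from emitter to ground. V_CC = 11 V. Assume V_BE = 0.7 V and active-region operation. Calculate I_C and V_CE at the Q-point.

Thevenize the base divider: V_Th = V_CC·R_2/(R_1+R_2) = 11×4.7/31.7 = 1.63 V, R_Th = R_1‖R_2 = 4 kΩ.
Base-emitter loop: V_Th = I_B·R_Th + V_BE + (β+1)I_B·R_E, so I_B = (1.63 − 0.7) / (4 + 151×1) = 0.00601 mA.
I_C = β·I_B = 150×0.00601 = 0.901 mA, and I_E = (β+1)I_B = 0.907 mA.
V_CE = V_CC − I_C·R_C − I_E·R_E = 11 − 0.901×0.47 − 0.907×1 = 9.67 V.
V_CE = 9.67 V > 0.2 V confirms active-region operation.

I_C ≈ 0.9 mA, V_CE ≈ 9.7 V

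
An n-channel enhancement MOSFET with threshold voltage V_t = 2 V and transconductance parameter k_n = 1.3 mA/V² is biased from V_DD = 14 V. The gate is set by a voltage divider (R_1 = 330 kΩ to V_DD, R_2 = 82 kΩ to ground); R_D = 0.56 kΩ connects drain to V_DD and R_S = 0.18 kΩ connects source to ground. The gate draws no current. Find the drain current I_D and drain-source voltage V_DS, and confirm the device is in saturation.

V_G = V_DD·R_2/(R_1+R_2) = 14×82/412 = 2.79 V.
Assume saturation: I_D = (k_n/2)(V_GS − V_t)² with V_GS = V_G − I_D·R_S = 2.79 − 0.18·I_D.
Substituting gives 0.0211·I_D² − 1.18·I_D + 0.402 = 0, with roots I_D = 0.342 or 55.9 mA.
The root I_D = 55.9 mA gives V_GS = -7.27 V ≤ V_t, so take I_D = 0.342 mA.
Then V_GS = 2.72 V and V_DS = V_DD − I_D(R_D+R_S) = 14 − 0.342×0.74 = 13.7 V.
Saturation requires V_DS ≥ V_GS − V_t = 0.725 V; 13.7 ≥ 0.725 ✓.

I_D ≈ 0.34 mA, V_DS ≈ 14 V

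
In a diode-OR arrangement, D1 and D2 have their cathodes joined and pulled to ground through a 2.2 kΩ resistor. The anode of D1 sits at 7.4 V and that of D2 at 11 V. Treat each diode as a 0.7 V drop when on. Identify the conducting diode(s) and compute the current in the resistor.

Only D2 conducts; I_R ≈ 4.7 mA

Assume both conduct. Then node N would need to be at both 7.4−0.7 = 6.7 V and 11−0.7 = 10.3 V, which is impossible.
Assume only D2 conducts: V_N = 11 − 0.7 = 10.3 V, so I_R = 10.3/2.2 = 4.68 mA.
Check D1: its anode-to-cathode voltage is 7.4 − 10.3 = -2.9 V < 0.7 V, so it is off. The assumption is consistent.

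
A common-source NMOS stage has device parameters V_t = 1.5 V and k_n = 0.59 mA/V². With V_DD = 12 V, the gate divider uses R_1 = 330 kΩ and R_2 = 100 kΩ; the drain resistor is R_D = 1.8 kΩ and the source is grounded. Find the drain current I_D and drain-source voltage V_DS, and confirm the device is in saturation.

V_G = V_DD·R_2/(R_1+R_2) = 12×100/430 = 2.79 V. With the source grounded, V_GS = V_G = 2.79 V.
Assume saturation: I_D = (k_n/2)(V_GS − V_t)² = (0.59/2)×(2.79 − 1.5)² = 0.295×1.29² = 0.491 mA.
V_DS = V_DD − I_D·R_D = 12 − 0.491×1.8 = 11.1 V.
Saturation requires V_DS ≥ V_GS − V_t = 1.29 V; 11.1 ≥ 1.29 ✓.

I_D ≈ 0.49 mA, V_DS ≈ 11 V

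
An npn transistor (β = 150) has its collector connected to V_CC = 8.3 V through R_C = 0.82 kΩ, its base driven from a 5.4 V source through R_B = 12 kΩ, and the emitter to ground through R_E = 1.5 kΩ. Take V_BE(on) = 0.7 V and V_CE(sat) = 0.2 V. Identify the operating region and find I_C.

active; I_C ≈ 3 mA

Assume active. Base-emitter loop: I_B = (V_BB − V_BE)/(R_B + (β+1)R_E) = (5.4 − 0.7)/(12 + 151×1.5) = 0.0197 mA.
I_C = β·I_B = 150×0.0197 = 2.96 mA.
V_CE = V_CC − I_C·R_C − I_E·R_E = 8.3 − 2.96×0.82 − 2.98×1.5 = 1.41 V > V_CE(sat), so the active-region assumption holds.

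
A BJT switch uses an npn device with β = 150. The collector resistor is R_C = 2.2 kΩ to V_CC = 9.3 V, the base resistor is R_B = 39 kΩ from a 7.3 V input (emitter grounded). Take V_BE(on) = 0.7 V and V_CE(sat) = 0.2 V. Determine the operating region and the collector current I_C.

saturation; I_C ≈ 4.1 mA

Assume active: I_B = (7.3 − 0.7)/39 = 0.169 mA, giving I_C = β·I_B = 25.4 mA.
But then V_CE = 9.3 − 25.4×2.2 = -46.5 V < V_CE(sat) = 0.2 V — impossible in the active region.
So the transistor is saturated. With V_CE = 0.2 V, I_C = (V_CC − 0.2)/R_C = 9.1/2.2 = 4.14 mA.
Check: β·I_B = 25.4 mA > I_C = 4.14 mA, confirming saturation.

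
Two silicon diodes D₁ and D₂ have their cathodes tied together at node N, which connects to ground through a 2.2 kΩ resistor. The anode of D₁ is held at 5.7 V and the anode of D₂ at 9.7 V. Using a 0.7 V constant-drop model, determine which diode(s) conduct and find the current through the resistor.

Only D₂ conducts; I_R ≈ 4.1 mA

Assume both conduct. Then node N would need to be at both 5.7−0.7 = 5 V and 9.7−0.7 = 9 V, which is impossible.
Assume only D₂ conducts: V_N = 9.7 − 0.7 = 9 V, so I_R = 9/2.2 = 4.09 mA.
Check D₁: its anode-to-cathode voltage is 5.7 − 9 = -3.3 V < 0.7 V, so it is off. The assumption is consistent.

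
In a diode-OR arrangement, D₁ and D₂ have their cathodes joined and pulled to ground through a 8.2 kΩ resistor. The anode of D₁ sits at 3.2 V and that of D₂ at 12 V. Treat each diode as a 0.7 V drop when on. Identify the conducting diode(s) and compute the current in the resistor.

Only D₂ conducts; I_R ≈ 1.4 mA

Assume both conduct. Then node N would need to be at both 3.2−0.7 = 2.5 V and 12−0.7 = 11.3 V, which is impossible.
Assume only D₂ conducts: V_N = 12 − 0.7 = 11.3 V, so I_R = 11.3/8.2 = 1.38 mA.
Check D₁: its anode-to-cathode voltage is 3.2 − 11.3 = -8.1 V < 0.7 V, so it is off. The assumption is consistent.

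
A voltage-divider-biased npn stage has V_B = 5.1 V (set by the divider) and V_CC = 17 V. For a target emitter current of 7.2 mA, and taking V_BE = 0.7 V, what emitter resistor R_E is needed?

V_E = V_B − V_BE = 5.1 − 0.7 = 4.4 V.
R_E = V_E / I_E = 4.4 / 7.2 = 0.611 kΩ.

R_E ≈ 0.61 kΩ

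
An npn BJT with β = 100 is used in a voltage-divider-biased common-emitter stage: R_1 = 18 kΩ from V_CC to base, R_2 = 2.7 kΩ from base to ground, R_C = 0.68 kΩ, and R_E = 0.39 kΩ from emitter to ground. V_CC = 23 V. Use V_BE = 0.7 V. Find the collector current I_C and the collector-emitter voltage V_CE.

Thevenize the base divider: V_Th = V_CC·R_2/(R_1+R_2) = 23×2.7/20.7 = 3 V, R_Th = R_1‖R_2 = 2.35 kΩ.
Base-emitter loop: V_Th = I_B·R_Th + V_BE + (β+1)I_B·R_E, so I_B = (3 − 0.7) / (2.35 + 101×0.39) = 0.0551 mA.
I_C = β·I_B = 100×0.0551 = 5.51 mA, and I_E = (β+1)I_B = 5.57 mA.
V_CE = V_CC − I_C·R_C − I_E·R_E = 23 − 5.51×0.68 − 5.57×0.39 = 17.1 V.
V_CE = 17.1 V > 0.2 V confirms active-region operation.

I_C ≈ 5.5 mA, V_CE ≈ 17 V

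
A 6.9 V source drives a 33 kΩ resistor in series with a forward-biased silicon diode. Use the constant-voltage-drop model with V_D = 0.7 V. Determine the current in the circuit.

KVL around the loop: 6.9 = V_D + I·R = 0.7 + I × 33 kΩ.
So I = (6.9 − 0.7) / 33 kΩ = 6.2 / 33 = 0.188 mA.

I ≈ 0.19 mA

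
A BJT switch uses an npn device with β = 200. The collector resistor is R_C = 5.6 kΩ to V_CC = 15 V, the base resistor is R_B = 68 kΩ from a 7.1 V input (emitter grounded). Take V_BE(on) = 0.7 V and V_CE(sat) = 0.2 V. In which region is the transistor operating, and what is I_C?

saturation; I_C ≈ 2.6 mA

Assume active: I_B = (7.1 − 0.7)/68 = 0.0941 mA, giving I_C = β·I_B = 18.8 mA.
But then V_CE = 15 − 18.8×5.6 = -90.4 V < V_CE(sat) = 0.2 V — impossible in the active region.
So the transistor is saturated. With V_CE = 0.2 V, I_C = (V_CC − 0.2)/R_C = 14.8/5.6 = 2.64 mA.
Check: β·I_B = 18.8 mA > I_C = 2.64 mA, confirming saturation.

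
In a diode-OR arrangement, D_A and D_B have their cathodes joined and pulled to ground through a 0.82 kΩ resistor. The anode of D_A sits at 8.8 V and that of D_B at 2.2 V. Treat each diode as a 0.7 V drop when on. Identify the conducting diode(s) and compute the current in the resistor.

Only D_A conducts; I_R ≈ 9.9 mA

Assume both conduct. Then node N would need to be at both 8.8−0.7 = 8.1 V and 2.2−0.7 = 1.5 V, which is impossible.
Assume only D_A conducts: V_N = 8.8 − 0.7 = 8.1 V, so I_R = 8.1/0.82 = 9.88 mA.
Check D_B: its anode-to-cathode voltage is 2.2 − 8.1 = -5.9 V < 0.7 V, so it is off. The assumption is consistent.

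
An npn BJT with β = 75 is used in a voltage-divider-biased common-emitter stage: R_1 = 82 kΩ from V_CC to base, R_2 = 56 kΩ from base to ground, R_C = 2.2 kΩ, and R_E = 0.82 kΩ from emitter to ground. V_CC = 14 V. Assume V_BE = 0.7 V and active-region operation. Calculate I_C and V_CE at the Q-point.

I_C ≈ 3.9 mA, V_CE ≈ 2.2 V

Thevenize the base divider: V_Th = V_CC·R_2/(R_1+R_2) = 14×56/138 = 5.68 V, R_Th = R_1‖R_2 = 33.3 kΩ.
Base-emitter loop: V_Th = I_B·R_Th + V_BE + (β+1)I_B·R_E, so I_B = (5.68 − 0.7) / (33.3 + 76×0.82) = 0.0521 mA.
I_C = β·I_B = 75×0.0521 = 3.91 mA, and I_E = (β+1)I_B = 3.96 mA.
V_CE = V_CC − I_C·R_C − I_E·R_E = 14 − 3.91×2.2 − 3.96×0.82 = 2.16 V.
V_CE = 2.16 V > 0.2 V confirms active-region operation.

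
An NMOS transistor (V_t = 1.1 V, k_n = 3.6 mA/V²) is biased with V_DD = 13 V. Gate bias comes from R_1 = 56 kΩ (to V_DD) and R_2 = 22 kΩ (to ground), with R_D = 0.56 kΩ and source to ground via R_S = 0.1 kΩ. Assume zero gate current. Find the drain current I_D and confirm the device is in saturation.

I_D ≈ 6.6 mA

V_G = V_DD·R_2/(R_1+R_2) = 13×22/78 = 3.67 V.
Assume saturation: I_D = (k_n/2)(V_GS − V_t)² with V_GS = V_G − I_D·R_S = 3.67 − 0.1·I_D.
Substituting gives 0.018·I_D² − 1.92·I_D + 11.9 = 0, with roots I_D = 6.57 or 100 mA.
The root I_D = 100 mA gives V_GS = -6.37 V ≤ V_t, so take I_D = 6.57 mA.
Then V_GS = 3.01 V and V_DS = V_DD − I_D(R_D+R_S) = 13 − 6.57×0.66 = 8.67 V.
Saturation requires V_DS ≥ V_GS − V_t = 1.91 V; 8.67 ≥ 1.91 ✓.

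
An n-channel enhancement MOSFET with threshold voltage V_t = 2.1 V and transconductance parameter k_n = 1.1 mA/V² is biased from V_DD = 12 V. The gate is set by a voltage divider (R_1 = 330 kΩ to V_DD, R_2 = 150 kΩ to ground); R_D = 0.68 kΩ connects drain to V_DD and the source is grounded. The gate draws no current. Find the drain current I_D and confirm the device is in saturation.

V_G = V_DD·R_2/(R_1+R_2) = 12×150/480 = 3.75 V. With the source grounded, V_GS = V_G = 3.75 V.
Assume saturation: I_D = (k_n/2)(V_GS − V_t)² = (1.1/2)×(3.75 − 2.1)² = 0.55×1.65² = 1.5 mA.
V_DS = V_DD − I_D·R_D = 12 − 1.5×0.68 = 11 V.
Saturation requires V_DS ≥ V_GS − V_t = 1.65 V; 11 ≥ 1.65 ✓.

I_D ≈ 1.5 mA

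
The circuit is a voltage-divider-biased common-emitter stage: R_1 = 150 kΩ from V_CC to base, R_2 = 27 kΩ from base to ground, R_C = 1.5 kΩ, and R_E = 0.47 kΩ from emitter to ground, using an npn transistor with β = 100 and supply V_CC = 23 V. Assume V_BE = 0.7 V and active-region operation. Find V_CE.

Thevenize the base divider: V_Th = V_CC·R_2/(R_1+R_2) = 23×27/177 = 3.51 V, R_Th = R_1‖R_2 = 22.9 kΩ.
Base-emitter loop: V_Th = I_B·R_Th + V_BE + (β+1)I_B·R_E, so I_B = (3.51 − 0.7) / (22.9 + 101×0.47) = 0.0399 mA.
I_C = β·I_B = 100×0.0399 = 3.99 mA, and I_E = (β+1)I_B = 4.03 mA.
V_CE = V_CC − I_C·R_C − I_E·R_E = 23 − 3.99×1.5 − 4.03×0.47 = 15.1 V.
V_CE = 15.1 V > 0.2 V confirms active-region operation.

V_CE ≈ 15 V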